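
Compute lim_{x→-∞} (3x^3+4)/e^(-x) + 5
The quotient is an ∞/∞ indeterminate form as x → -∞.
Compare growth rates of the dominant terms (exponentials ≫ polynomials ≫ logarithms), or apply L'Hôpital's rule; the quotient → 0.
Adding the constant: 0 + 5 = 5. Limit = 5.

Final answer: 5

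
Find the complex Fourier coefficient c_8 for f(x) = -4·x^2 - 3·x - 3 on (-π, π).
Compute the real Fourier coefficients first: a_8 = -1/4, b_8 = 3/4.
Then c_8 = (a_8 − i·b_8)/2 = -1/8 - 3·i/8.

Final answer: -1/8 - 3·i/8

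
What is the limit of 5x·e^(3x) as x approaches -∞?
This is a 0·∞ indeterminate form at x → -∞.
Rewrite the product as 5x / e^(-3x) (an ∞/∞ form) and apply L'Hôpital, or use the standard hierarchy e^(3|x|) ≫ |x| as x → -∞.
The indeterminate product → 0, so the limit = 0.

Final answer: 0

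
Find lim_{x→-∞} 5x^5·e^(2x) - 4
The product is a 0·∞ indeterminate form at x → -∞.
Rewrite the product as 5x^5 / e^(-2x) (an ∞/∞ form) and apply L'Hôpital, or use the standard hierarchy e^(2|x|) ≫ |x^5| as x → -∞.
The indeterminate product → 0, so the limit = -4.

Final answer: -4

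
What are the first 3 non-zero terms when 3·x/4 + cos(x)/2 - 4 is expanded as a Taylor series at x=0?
-x^2/4 + 3·x/4 - 7/2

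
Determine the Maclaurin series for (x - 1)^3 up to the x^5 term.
x^3 - 3·x^2 + 3·x - 1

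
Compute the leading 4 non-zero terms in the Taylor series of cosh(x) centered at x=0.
x^6/720 + x^4/24 + x^2/2 + 1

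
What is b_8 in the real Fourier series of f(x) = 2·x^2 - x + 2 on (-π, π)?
b_8 = (1/π) ∫_{-π}^{π} f(x)·sin(8x) dx.
Evaluate the integral (use parity and integration by parts as needed): b_8 = 1/4.

Final answer: 1/4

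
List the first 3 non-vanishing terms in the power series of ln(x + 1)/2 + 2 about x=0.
-x^2/4 + x/2 + 2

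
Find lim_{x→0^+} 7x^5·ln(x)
This is a 0·∞ indeterminate form at x → 0⁺.
Rewrite the product as 7·ln(x) / x^(-5) and apply L'Hôpital, or use the standard hierarchy x^(-5) ≫ |ln x| as x → 0⁺.
The indeterminate product → 0, so the limit = 0.

Final answer: 0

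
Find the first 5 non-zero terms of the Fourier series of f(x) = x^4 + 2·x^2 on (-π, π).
(40 - 8·π^2)·cos(x) + (-1 + 2·π^2)·cos(2·x) + (-8·π^2/9 - 8/27)·cos(3·x) + (5/16 + π^2/2)·cos(4·x) + 2·π^2/3 + π^4/5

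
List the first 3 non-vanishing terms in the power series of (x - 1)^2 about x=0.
x^2 - 2·x + 1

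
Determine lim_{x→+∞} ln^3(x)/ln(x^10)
This is an ∞/∞ indeterminate form as x → +∞.
Write ln(x^10) = 10·ln(x), reducing the quotient to ln^2(x)/10 → ∞.
Limit = ∞.

Final answer: ∞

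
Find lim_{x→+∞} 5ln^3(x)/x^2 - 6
The quotient is an ∞/∞ indeterminate form as x → +∞.
The polynomial denominator x^2 dominates the logarithmic numerator (any positive power of x ≫ ln^3(x) as x → ∞), so the quotient → 0.
Adding the constant: 0 - 6 = -6. Limit = -6.

Final answer: -6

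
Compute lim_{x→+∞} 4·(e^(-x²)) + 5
Evaluate the dominant behaviour as x → +∞; each term tends to a finite value or vanishes.
Limit = 5.

Final answer: 5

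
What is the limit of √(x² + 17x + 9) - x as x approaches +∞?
This is an ∞ − ∞ indeterminate form.
Multiply and divide by the conjugate √(x²+17x + 9) + x; the x² terms cancel, leaving (17x + 9)/(√(x²+17x + 9)+x) → 17/2.
Limit = 17/2.

Final answer: 17/2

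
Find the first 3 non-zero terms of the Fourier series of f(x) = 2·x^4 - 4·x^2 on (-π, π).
(112 - 16·π^2)·cos(x) + (-10 + 4·π^2)·cos(2·x) - 4·π^2/3 + 2·π^4/5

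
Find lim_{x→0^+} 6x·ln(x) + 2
The product is a 0·∞ indeterminate form at x → 0⁺.
Rewrite the product as 6·ln(x) / x^(-1) and apply L'Hôpital, or use the standard hierarchy x^(-1) ≫ |ln x| as x → 0⁺.
The indeterminate product → 0, so the limit = 2.

Final answer: 2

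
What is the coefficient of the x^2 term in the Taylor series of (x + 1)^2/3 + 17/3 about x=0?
Expand to order 2: (x + 1)^2/3 + 17/3 = x^2/3 + 2·x/3 + 6 + O(x^3).
The coefficient of x^2 is 1/3.

Final answer: 1/3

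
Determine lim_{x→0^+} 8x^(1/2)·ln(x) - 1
The product is a 0·∞ indeterminate form at x → 0⁺.
Rewrite the product as 8·ln(x) / x^(-1/2) and apply L'Hôpital, or use the standard hierarchy x^(-1/2) ≫ |ln x| as x → 0⁺.
The indeterminate product → 0, so the limit = -1.

Final answer: -1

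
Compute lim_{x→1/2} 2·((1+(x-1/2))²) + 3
Direct substitution at x = 1/2 gives 5.

Final answer: 5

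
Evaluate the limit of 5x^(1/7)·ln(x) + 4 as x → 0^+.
The product is a 0·∞ indeterminate form at x → 0⁺.
Rewrite the product as 5·ln(x) / x^(-1/7) and apply L'Hôpital, or use the standard hierarchy x^(-1/7) ≫ |ln x| as x → 0⁺.
The indeterminate product → 0, so the limit = 4.

Final answer: 4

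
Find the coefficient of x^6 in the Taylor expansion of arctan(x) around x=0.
Expand to order 6: arctan(x) = x^5/5 - x^3/3 + x + O(x^7).
The coefficient of x^6 is 0.

Final answer: 0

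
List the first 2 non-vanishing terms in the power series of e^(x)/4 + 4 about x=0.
x/4 + 17/4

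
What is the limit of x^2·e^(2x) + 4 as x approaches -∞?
The product is a 0·∞ indeterminate form at x → -∞.
Rewrite the product as x^2 / e^(-2x) (an ∞/∞ form) and apply L'Hôpital, or use the standard hierarchy e^(2|x|) ≫ |x^2| as x → -∞.
The indeterminate product → 0, so the limit = 4.

Final answer: 4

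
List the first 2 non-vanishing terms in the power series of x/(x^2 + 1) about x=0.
-x^3 + x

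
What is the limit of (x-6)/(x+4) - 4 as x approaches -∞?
Evaluate the dominant behaviour as x → -∞; each term tends to a finite value or vanishes.
Limit = -3.

Final answer: -3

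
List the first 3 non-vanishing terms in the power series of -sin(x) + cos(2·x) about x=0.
-2·x^2 - x + 1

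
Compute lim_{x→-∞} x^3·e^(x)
This is a 0·∞ indeterminate form at x → -∞.
Rewrite the product as x^3 / e^(-x) (an ∞/∞ form) and apply L'Hôpital, or use the standard hierarchy e^(|x|) ≫ |x^3| as x → -∞.
The indeterminate product → 0, so the limit = 0.

Final answer: 0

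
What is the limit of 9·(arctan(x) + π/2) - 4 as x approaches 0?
Direct substitution at x = 0 gives -4 + 9·π/2.

Final answer: -4 + 9·π/2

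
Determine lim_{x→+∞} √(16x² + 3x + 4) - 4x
As x → +∞: multiply by the conjugate to get (3x+4)/(√(16x²+3x+4)+4x); the denominator ~ 8x, so the limit is 3/8.
Limit = 3/8.

Final answer: 3/8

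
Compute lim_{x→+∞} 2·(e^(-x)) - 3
Evaluate the dominant behaviour as x → +∞; each term tends to a finite value or vanishes.
Limit = -3.

Final answer: -3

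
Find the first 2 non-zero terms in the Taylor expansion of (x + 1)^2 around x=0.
2·x + 1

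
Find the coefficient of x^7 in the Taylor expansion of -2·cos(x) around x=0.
Expand to order 7: -2·cos(x) = x^6/360 - x^4/12 + x^2 - 2 + O(x^8).
The coefficient of x^7 is 0.

Final answer: 0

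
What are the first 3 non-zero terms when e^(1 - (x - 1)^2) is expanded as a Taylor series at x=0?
x^2 + 2·x + 1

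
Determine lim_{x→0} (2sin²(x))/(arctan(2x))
Both numerator and denominator → 0 as x → 0; this is a 0/0 indeterminate form.
Expand each to leading order near x = 0: numerator ~ 2·x^2, denominator ~ 2·x.
The limit of the ratio is 0.

Final answer: 0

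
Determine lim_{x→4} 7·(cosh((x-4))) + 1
Direct substitution at x = 4 gives 8.

Final answer: 8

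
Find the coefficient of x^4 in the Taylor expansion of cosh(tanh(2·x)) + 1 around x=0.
Expand to order 4: cosh(tanh(2·x)) + 1 = -14·x^4/3 + 2·x^2 + 2 + O(x^5).
The coefficient of x^4 is -14/3.

Final answer: -14/3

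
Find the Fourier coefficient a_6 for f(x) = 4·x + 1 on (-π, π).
a_6 = (1/π) ∫_{-π}^{π} f(x)·cos(6x) dx.
Evaluate the integral (use parity and integration by parts as needed): a_6 = 0.

Final answer: 0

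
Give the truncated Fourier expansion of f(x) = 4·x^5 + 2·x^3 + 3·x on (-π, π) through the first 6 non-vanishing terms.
(-156·π^2 + 8·π^4 + 942)·sin(x) + (-4·π^4 - 30 + 18·π^2)·sin(2·x) + (-124·π^2/27 + 410/81 + 8·π^4/3)·sin(3·x) + (-2·π^4 - 33/16 + 3·π^2/2)·sin(4·x) + (-12·π^2/25 + 822/625 + 8·π^4/5)·sin(5·x) + (-4·π^4/3 - 82/81 + 2·π^2/27)·sin(6·x)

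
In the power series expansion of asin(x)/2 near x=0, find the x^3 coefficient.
Expand to order 3: asin(x)/2 = x^3/12 + x/2 + O(x^4).
The coefficient of x^3 is 1/12.

Final answer: 1/12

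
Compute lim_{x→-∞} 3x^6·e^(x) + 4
The product is a 0·∞ indeterminate form at x → -∞.
Rewrite the product as 3x^6 / e^(-x) (an ∞/∞ form) and apply L'Hôpital, or use the standard hierarchy e^(|x|) ≫ |x^6| as x → -∞.
The indeterminate product → 0, so the limit = 4.

Final answer: 4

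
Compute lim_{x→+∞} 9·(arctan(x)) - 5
Evaluate the dominant behaviour as x → +∞; each term tends to a finite value or vanishes.
Limit = -5 + 9·π/2.

Final answer: -5 + 9·π/2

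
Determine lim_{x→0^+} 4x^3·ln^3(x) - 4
The product is a 0·∞ indeterminate form at x → 0⁺.
Rewrite the product as 4·ln^3(x) / x^(-3) and apply L'Hôpital, or use the standard hierarchy x^(-3) ≫ |ln x|^3 as x → 0⁺.
The indeterminate product → 0, so the limit = -4.

Final answer: -4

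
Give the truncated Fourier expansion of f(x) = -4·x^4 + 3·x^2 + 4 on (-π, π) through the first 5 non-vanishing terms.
(-204 + 32·π^2)·cos(x) + (15 - 8·π^2)·cos(2·x) + (-100/27 + 32·π^2/9)·cos(3·x) + (3/2 - 2·π^2)·cos(4·x) - 4·π^4/5 + 4 + π^2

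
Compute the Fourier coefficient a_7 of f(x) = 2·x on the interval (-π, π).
a_7 = (1/π) ∫_{-π}^{π} f(x)·cos(7x) dx.
Evaluate the integral (use parity and integration by parts as needed): a_7 = 0.

Final answer: 0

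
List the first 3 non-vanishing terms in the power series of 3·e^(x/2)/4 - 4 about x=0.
3·x^2/32 + 3·x/8 - 13/4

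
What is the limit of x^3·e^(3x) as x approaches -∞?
This is a 0·∞ indeterminate form at x → -∞.
Rewrite the product as x^3 / e^(-3x) (an ∞/∞ form) and apply L'Hôpital, or use the standard hierarchy e^(3|x|) ≫ |x^3| as x → -∞.
The indeterminate product → 0, so the limit = 0.

Final answer: 0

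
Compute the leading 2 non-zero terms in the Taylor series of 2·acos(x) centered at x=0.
π - 2·x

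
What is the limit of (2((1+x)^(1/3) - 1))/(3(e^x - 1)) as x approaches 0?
Both numerator and denominator → 0 as x → 0; this is a 0/0 indeterminate form.
Expand each to leading order near x = 0: numerator ~ 2·x/3, denominator ~ 3·x.
The limit of the ratio is 2/9.

Final answer: 2/9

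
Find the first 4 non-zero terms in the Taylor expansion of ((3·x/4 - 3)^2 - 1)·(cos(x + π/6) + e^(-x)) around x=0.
x^3·(-361/96 + 9·√(3)/8) + x^2·(181/16 - 55·√(3)/32) + x·(-33/2 - 9·√(3)/4) + 4·√(3) + 8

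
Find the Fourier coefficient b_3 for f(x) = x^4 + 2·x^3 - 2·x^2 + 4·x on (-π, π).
b_3 = (1/π) ∫_{-π}^{π} f(x)·sin(3x) dx.
Evaluate the integral (use parity and integration by parts as needed): b_3 = 16/9 + 4·π^2/3.

Final answer: 16/9 + 4·π^2/3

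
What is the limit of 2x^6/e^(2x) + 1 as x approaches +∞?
The quotient is an ∞/∞ indeterminate form as x → +∞.
The exponential denominator e^(2x) dominates the polynomial numerator (e^x ≫ x^6 as x → ∞), so the quotient → 0.
Adding the constant: 0 + 1 = 1. Limit = 1.

Final answer: 1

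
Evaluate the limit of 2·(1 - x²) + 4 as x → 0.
Direct substitution at x = 0 gives 6.

Final answer: 6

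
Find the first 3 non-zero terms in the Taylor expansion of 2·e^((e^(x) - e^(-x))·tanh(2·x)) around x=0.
20·x^4/3 + 8·x^2 + 2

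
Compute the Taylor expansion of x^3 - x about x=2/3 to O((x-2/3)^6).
-10/27 + (x - 2/3)/3 + 2·(x - 2/3)^2 + (x - 2/3)^3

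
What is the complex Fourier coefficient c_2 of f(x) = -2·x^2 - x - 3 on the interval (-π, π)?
Compute the real Fourier coefficients first: a_2 = -2, b_2 = 1.
Then c_2 = (a_2 − i·b_2)/2 = -1 - i/2.

Final answer: -1 - i/2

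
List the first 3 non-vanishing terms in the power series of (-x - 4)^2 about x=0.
x^2 + 8·x + 16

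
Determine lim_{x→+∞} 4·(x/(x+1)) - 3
Evaluate the dominant behaviour as x → +∞; each term tends to a finite value or vanishes.
Limit = 1.

Final answer: 1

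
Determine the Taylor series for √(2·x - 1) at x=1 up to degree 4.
1 + (x - 1) - (x - 1)^2/2 + (x - 1)^3/2 - 5·(x - 1)^4/8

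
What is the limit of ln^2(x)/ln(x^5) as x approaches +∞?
This is an ∞/∞ indeterminate form as x → +∞.
Write ln(x^5) = 5·ln(x), reducing the quotient to ln(x)/5 → ∞.
Limit = ∞.

Final answer: ∞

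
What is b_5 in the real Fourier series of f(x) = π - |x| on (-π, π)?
b_5 = (1/π) ∫_{-π}^{π} f(x)·sin(5x) dx.
Evaluate the integral (use parity and integration by parts as needed): b_5 = 0.

Final answer: 0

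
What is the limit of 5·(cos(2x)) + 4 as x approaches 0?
Direct substitution at x = 0 gives 9.

Final answer: 9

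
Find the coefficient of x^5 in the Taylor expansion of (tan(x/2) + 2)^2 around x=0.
Expand to order 5: (tan(x/2) + 2)^2 = x^5/60 + x^4/24 + x^3/6 + x^2/4 + 2·x + 4 + O(x^6).
The coefficient of x^5 is 1/60.

Final answer: 1/60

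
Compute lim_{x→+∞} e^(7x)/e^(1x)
This is an ∞/∞ indeterminate form as x → +∞.
Rewrite e^(7x)/e^(1x) = e^((7−1)x) = e^(6x); the exponent coefficient is 6 > 0 so e^(6x) → ∞.
Limit = ∞.

Final answer: ∞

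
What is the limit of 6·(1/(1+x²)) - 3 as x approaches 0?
Direct substitution at x = 0 gives 3.

Final answer: 3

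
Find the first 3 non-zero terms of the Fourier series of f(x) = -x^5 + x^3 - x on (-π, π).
(-254 - 2·π^4 + 42·π^2)·sin(x) + (-6·π^2 + 10 + π^4)·sin(2·x) + (-2·π^4/3 - 170/81 + 58·π^2/27)·sin(3·x)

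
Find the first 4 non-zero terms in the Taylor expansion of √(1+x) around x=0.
x^3/16 - x^2/8 + x/2 + 1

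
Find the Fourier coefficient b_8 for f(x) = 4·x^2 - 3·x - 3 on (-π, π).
b_8 = (1/π) ∫_{-π}^{π} f(x)·sin(8x) dx.
Evaluate the integral (use parity and integration by parts as needed): b_8 = 3/4.

Final answer: 3/4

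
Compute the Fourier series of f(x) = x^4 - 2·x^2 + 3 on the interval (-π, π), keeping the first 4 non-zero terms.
(56 - 8·π^2)·cos(x) + (-5 + 2·π^2)·cos(2·x) + (40/27 - 8·π^2/9)·cos(3·x) - 2·π^2/3 + 3 + π^4/5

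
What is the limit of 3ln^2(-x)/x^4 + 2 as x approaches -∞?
The quotient is an ∞/∞ indeterminate form as x → -∞.
Compare growth rates of the dominant terms (exponentials ≫ polynomials ≫ logarithms), or apply L'Hôpital's rule; the quotient → 0.
Adding the constant: 0 + 2 = 2. Limit = 2.

Final answer: 2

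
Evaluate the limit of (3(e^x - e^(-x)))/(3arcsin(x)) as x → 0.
Both numerator and denominator → 0 as x → 0; this is a 0/0 indeterminate form.
Expand each to leading order near x = 0: numerator ~ 6·x, denominator ~ 3·x.
The limit of the ratio is 2.

Final answer: 2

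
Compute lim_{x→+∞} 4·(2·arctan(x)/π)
Evaluate the dominant behaviour as x → +∞; each term tends to a finite value or vanishes.
Limit = 4.

Final answer: 4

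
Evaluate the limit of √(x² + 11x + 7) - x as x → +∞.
As x → +∞: multiply by the conjugate to get (11x+7)/(√(x²+11x+7)+x); the denominator ~ 2x, so the limit is 11/2.
Limit = 11/2.

Final answer: 11/2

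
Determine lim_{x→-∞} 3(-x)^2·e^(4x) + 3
The product is a 0·∞ indeterminate form at x → -∞.
Rewrite the product as 3(-x)^2 / e^(-4x) (an ∞/∞ form) and apply L'Hôpital, or use the standard hierarchy e^(4|x|) ≫ |(-x)^2| as x → -∞.
The indeterminate product → 0, so the limit = 3.

Final answer: 3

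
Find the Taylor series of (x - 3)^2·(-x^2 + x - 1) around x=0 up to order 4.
-x^4 + 7·x^3 - 16·x^2 + 15·x - 9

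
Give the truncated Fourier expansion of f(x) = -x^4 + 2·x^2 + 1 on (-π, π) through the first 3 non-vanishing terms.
(-56 + 8·π^2)·cos(x) + (5 - 2·π^2)·cos(2·x) - π^4/5 + 1 + 2·π^2/3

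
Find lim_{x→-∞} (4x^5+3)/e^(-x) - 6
The quotient is an ∞/∞ indeterminate form as x → -∞.
Compare growth rates of the dominant terms (exponentials ≫ polynomials ≫ logarithms), or apply L'Hôpital's rule; the quotient → 0.
Adding the constant: 0 - 6 = -6. Limit = -6.

Final answer: -6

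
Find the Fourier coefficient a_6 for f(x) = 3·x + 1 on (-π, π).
a_6 = (1/π) ∫_{-π}^{π} f(x)·cos(6x) dx.
Evaluate the integral (use parity and integration by parts as needed): a_6 = 0.

Final answer: 0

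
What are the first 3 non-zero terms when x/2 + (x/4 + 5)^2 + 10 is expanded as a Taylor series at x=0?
x^2/16 + 3·x + 35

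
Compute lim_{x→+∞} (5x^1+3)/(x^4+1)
This is an ∞/∞ indeterminate form as x → +∞.
Divide numerator and denominator by x^4 and let the lower-order terms vanish; the numerator's degree 1 is below the denominator's degree 4, so the quotient → 0.
Limit = 0.

Final answer: 0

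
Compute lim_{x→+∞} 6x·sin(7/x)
As x → +∞: let u = 7/x → 0⁺; then 6·x·sin(7/x) = 6·7·sin(u)/u → 6·7·1 = 42.
Limit = 42.

Final answer: 42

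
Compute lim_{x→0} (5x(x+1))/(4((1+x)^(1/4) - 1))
Both numerator and denominator → 0 as x → 0; this is a 0/0 indeterminate form.
Expand each to leading order near x = 0: numerator ~ 5·x, denominator ~ x.
The limit of the ratio is 5.

Final answer: 5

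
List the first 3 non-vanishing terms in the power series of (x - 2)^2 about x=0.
x^2 - 4·x + 4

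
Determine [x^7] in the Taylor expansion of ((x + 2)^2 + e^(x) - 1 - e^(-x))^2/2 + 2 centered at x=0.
Expand to order 7: ((x + 2)^2 + e^(x) - 1 - e^(-x))^2/2 + 2 = x^7/56 + 7·x^6/45 + 23·x^5/60 + 5·x^4/2 + 7·x^3 + 21·x^2 + 18·x + 13/2 + O(x^8).
The coefficient of x^7 is 1/56.

Final answer: 1/56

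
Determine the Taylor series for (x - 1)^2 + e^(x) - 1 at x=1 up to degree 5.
-1 + e + e·(x - 1) + (1 + e/2)·(x - 1)^2 + e·(x - 1)^3/6 + e·(x - 1)^4/24 + e·(x - 1)^5/120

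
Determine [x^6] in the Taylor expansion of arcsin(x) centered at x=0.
Expand to order 6: arcsin(x) = 3·x^5/40 + x^3/6 + x + O(x^7).
The coefficient of x^6 is 0.

Final answer: 0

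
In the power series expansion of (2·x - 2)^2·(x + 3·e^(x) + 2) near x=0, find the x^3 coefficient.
Expand to order 3: (2·x - 2)^2·(x + 3·e^(x) + 2) = 6·x^3 - 6·x^2 - 24·x + 20 + O(x^4).
The coefficient of x^3 is 6.

Final answer: 6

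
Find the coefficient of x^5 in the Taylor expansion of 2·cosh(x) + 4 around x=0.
Expand to order 5: 2·cosh(x) + 4 = x^4/12 + x^2 + 6 + O(x^6).
The coefficient of x^5 is 0.

Final answer: 0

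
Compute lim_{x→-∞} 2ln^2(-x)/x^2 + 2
The quotient is an ∞/∞ indeterminate form as x → -∞.
Compare growth rates of the dominant terms (exponentials ≫ polynomials ≫ logarithms), or apply L'Hôpital's rule; the quotient → 0.
Adding the constant: 0 + 2 = 2. Limit = 2.

Final answer: 2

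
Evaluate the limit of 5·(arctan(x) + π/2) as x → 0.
Direct substitution at x = 0 gives 5·π/2.

Final answer: 5·π/2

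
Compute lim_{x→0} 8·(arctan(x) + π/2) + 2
Direct substitution at x = 0 gives 2 + 4·π.

Final answer: 2 + 4·π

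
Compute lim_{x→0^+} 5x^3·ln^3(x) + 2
The product is a 0·∞ indeterminate form at x → 0⁺.
Rewrite the product as 5·ln^3(x) / x^(-3) and apply L'Hôpital, or use the standard hierarchy x^(-3) ≫ |ln x|^3 as x → 0⁺.
The indeterminate product → 0, so the limit = 2.

Final answer: 2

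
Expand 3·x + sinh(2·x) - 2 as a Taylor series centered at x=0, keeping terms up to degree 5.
4·x^5/15 + 4·x^3/3 + 5·x - 2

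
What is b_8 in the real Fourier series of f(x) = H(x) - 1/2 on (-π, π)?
b_8 = (1/π) ∫_{-π}^{π} f(x)·sin(8x) dx.
Evaluate the integral (use parity and integration by parts as needed): b_8 = 0.

Final answer: 0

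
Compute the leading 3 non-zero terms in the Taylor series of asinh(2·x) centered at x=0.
12·x^5/5 - 4·x^3/3 + 2·x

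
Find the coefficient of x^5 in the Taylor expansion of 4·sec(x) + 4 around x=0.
Expand to order 5: 4·sec(x) + 4 = 5·x^4/6 + 2·x^2 + 8 + O(x^6).
The coefficient of x^5 is 0.

Final answer: 0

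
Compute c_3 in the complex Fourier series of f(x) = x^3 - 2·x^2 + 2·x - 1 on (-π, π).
Compute the real Fourier coefficients first: a_3 = 8/9, b_3 = 8/9 + 2·π^2/3.
Then c_3 = (a_3 − i·b_3)/2 = 4/9 - i·π^2/3 - 4·i/9.

Final answer: 4/9 - i·π^2/3 - 4·i/9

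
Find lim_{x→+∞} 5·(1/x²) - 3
Evaluate the dominant behaviour as x → +∞; each term tends to a finite value or vanishes.
Limit = -3.

Final answer: -3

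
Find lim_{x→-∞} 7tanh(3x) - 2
Evaluate the dominant behaviour as x → -∞; each term tends to a finite value or vanishes.
Limit = -9.

Final answer: -9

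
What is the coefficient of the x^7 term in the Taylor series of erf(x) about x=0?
Expand to order 7: erf(x) = -x^7/(21·√(π)) + x^5/(5·√(π)) - 2·x^3/(3·√(π)) + 2·x/√(π) + O(x^8).
The coefficient of x^7 is -1/(21·√(π)).

Final answer: -1/(21·√(π))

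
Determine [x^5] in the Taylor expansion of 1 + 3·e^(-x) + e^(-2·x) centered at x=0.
Expand to order 5: 1 + 3·e^(-x) + e^(-2·x) = -7·x^5/24 + 19·x^4/24 - 11·x^3/6 + 7·x^2/2 - 5·x + 5 + O(x^6).
The coefficient of x^5 is -7/24.

Final answer: -7/24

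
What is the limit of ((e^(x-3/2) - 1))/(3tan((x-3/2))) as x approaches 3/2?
Both numerator and denominator → 0 as x → 3/2; this is a 0/0 indeterminate form.
Expand each to leading order near x = 3/2: numerator ~ (x - 3/2), denominator ~ 3·(x - 3/2).
The limit of the ratio is 1/3.

Final answer: 1/3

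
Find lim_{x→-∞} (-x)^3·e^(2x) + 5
The product is a 0·∞ indeterminate form at x → -∞.
Rewrite the product as (-x)^3 / e^(-2x) (an ∞/∞ form) and apply L'Hôpital, or use the standard hierarchy e^(2|x|) ≫ |(-x)^3| as x → -∞.
The indeterminate product → 0, so the limit = 5.

Final answer: 5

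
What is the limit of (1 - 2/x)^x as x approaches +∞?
As x → +∞: this is the defining limit (1 - 2/x)^x → e^(-2).
Limit = e^(-2).

Final answer: e^(-2)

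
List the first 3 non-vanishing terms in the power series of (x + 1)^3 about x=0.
3·x^2 + 3·x + 1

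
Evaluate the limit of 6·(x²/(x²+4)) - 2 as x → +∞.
Evaluate the dominant behaviour as x → +∞; each term tends to a finite value or vanishes.
Limit = 4.

Final answer: 4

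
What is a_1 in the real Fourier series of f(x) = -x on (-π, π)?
a_1 = (1/π) ∫_{-π}^{π} f(x)·cos(1x) dx.
Evaluate the integral (use parity and integration by parts as needed): a_1 = 0.

Final answer: 0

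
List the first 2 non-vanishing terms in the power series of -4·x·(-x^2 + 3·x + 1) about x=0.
-12·x^2 - 4·x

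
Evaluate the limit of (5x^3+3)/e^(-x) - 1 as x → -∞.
The quotient is an ∞/∞ indeterminate form as x → -∞.
Compare growth rates of the dominant terms (exponentials ≫ polynomials ≫ logarithms), or apply L'Hôpital's rule; the quotient → 0.
Adding the constant: 0 - 1 = -1. Limit = -1.

Final answer: -1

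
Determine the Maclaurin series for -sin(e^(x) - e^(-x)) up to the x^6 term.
23·x^5/60 + x^3 - 2·x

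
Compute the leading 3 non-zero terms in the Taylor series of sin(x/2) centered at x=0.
x^5/3840 - x^3/48 + x/2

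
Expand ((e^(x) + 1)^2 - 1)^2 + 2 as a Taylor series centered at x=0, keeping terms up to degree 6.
1817·x^6/180 + 177·x^5/10 + 161·x^4/6 + 34·x^3 + 34·x^2 + 24·x + 11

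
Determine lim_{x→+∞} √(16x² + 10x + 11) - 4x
As x → +∞: multiply by the conjugate to get (10x+11)/(√(16x²+10x+11)+4x); the denominator ~ 8x, so the limit is 10/8 = 5/4.
Limit = 5/4.

Final answer: 5/4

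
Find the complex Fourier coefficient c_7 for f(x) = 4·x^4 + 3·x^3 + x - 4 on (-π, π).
Compute the real Fourier coefficients first: a_7 = 192/2401 - 32·π^2/49, b_7 = 62/343 + 6·π^2/7.
Then c_7 = (a_7 − i·b_7)/2 = -16·π^2/49 + 96/2401 - 3·i·π^2/7 - 31·i/343.

Final answer: -16·π^2/49 + 96/2401 - 3·i·π^2/7 - 31·i/343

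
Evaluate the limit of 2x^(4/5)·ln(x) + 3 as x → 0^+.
The product is a 0·∞ indeterminate form at x → 0⁺.
Rewrite the product as 2·ln(x) / x^(-4/5) and apply L'Hôpital, or use the standard hierarchy x^(-4/5) ≫ |ln x| as x → 0⁺.
The indeterminate product → 0, so the limit = 3.

Final answer: 3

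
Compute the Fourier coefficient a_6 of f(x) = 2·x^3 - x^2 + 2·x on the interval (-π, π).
a_6 = (1/π) ∫_{-π}^{π} f(x)·cos(6x) dx.
Evaluate the integral (use parity and integration by parts as needed): a_6 = -1/9.

Final answer: -1/9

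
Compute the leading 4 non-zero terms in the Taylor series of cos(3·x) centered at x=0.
-81·x^6/80 + 27·x^4/8 - 9·x^2/2 + 1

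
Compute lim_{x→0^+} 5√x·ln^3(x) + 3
The product is a 0·∞ indeterminate form at x → 0⁺.
Rewrite the product as 5·ln^3(x) / x^(-1/2) and apply L'Hôpital, or use the standard hierarchy x^(-1/2) ≫ |ln x|^3 as x → 0⁺.
The indeterminate product → 0, so the limit = 3.

Final answer: 3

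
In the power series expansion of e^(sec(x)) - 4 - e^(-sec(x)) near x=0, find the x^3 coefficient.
Expand to order 3: e^(sec(x)) - 4 - e^(-sec(x)) = x^2·(e^(-1)/2 + e/2) - 4 - e^(-1) + e + O(x^4).
The coefficient of x^3 is 0.

Final answer: 0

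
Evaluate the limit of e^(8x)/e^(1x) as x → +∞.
This is an ∞/∞ indeterminate form as x → +∞.
Rewrite e^(8x)/e^(1x) = e^((8−1)x) = e^(7x); the exponent coefficient is 7 > 0 so e^(7x) → ∞.
Limit = ∞.

Final answer: ∞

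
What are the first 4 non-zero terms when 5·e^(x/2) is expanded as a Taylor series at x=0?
5·x^3/48 + 5·x^2/8 + 5·x/2 + 5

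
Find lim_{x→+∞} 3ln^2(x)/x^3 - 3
The quotient is an ∞/∞ indeterminate form as x → +∞.
The polynomial denominator x^3 dominates the logarithmic numerator (any positive power of x ≫ ln^2(x) as x → ∞), so the quotient → 0.
Adding the constant: 0 - 3 = -3. Limit = -3.

Final answer: -3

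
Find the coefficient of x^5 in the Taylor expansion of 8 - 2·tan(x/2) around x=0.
Expand to order 5: 8 - 2·tan(x/2) = -x^5/120 - x^3/12 - x + 8 + O(x^6).
The coefficient of x^5 is -1/120.

Final answer: -1/120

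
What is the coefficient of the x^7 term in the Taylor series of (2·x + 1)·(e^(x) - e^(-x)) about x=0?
Expand to order 7: (2·x + 1)·(e^(x) - e^(-x)) = x^7/2520 + x^6/30 + x^5/60 + 2·x^4/3 + x^3/3 + 4·x^2 + 2·x + O(x^8).
The coefficient of x^7 is 1/2520.

Final answer: 1/2520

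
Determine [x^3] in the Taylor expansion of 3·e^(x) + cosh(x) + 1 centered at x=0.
Expand to order 3: 3·e^(x) + cosh(x) + 1 = x^3/2 + 2·x^2 + 3·x + 5 + O(x^4).
The coefficient of x^3 is 1/2.

Final answer: 1/2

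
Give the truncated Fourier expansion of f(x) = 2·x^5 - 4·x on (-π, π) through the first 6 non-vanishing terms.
(-80·π^2 + 4·π^4 + 472)·sin(x) + (-2·π^4 - 11 + 10·π^2)·sin(2·x) + (-80·π^2/27 - 56/81 + 4·π^4/3)·sin(3·x) + (-π^4 + 49/32 + 5·π^2/4)·sin(4·x) + (-16·π^2/25 - 904/625 + 4·π^4/5)·sin(5·x) + (-2·π^4/3 + 103/81 + 10·π^2/27)·sin(6·x)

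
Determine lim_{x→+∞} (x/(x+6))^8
As x → +∞: x/(x+6) = 1/(1 + 6/x) → 1, and the 8th power of a limit-1 base also → 1.
Limit = 1.

Final answer: 1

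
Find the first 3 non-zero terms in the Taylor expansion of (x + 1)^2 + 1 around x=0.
x^2 + 2·x + 2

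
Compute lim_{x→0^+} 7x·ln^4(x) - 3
The product is a 0·∞ indeterminate form at x → 0⁺.
Rewrite the product as 7·ln^4(x) / x^(-1) and apply L'Hôpital, or use the standard hierarchy x^(-1) ≫ |ln x|^4 as x → 0⁺.
The indeterminate product → 0, so the limit = -3.

Final answer: -3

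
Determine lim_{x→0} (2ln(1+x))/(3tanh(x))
Both numerator and denominator → 0 as x → 0; this is a 0/0 indeterminate form.
Expand each to leading order near x = 0: numerator ~ 2·x, denominator ~ 3·x.
The limit of the ratio is 2/3.

Final answer: 2/3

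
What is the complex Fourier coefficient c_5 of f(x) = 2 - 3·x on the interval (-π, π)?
Compute the real Fourier coefficients first: a_5 = 0, b_5 = -6/5.
Then c_5 = (a_5 − i·b_5)/2 = 3·i/5.

Final answer: 3·i/5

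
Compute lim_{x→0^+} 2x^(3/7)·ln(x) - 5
The product is a 0·∞ indeterminate form at x → 0⁺.
Rewrite the product as 2·ln(x) / x^(-3/7) and apply L'Hôpital, or use the standard hierarchy x^(-3/7) ≫ |ln x| as x → 0⁺.
The indeterminate product → 0, so the limit = -5.

Final answer: -5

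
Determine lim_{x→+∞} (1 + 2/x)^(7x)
As x → +∞: write (1 + 2/x)^(7x) = ((1 + 2/x)^x)^7 → (e^2)^7 = e^14.
Limit = e^(14).

Final answer: e^(14)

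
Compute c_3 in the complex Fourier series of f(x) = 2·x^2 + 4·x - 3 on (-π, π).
Compute the real Fourier coefficients first: a_3 = -8/9, b_3 = 8/3.
Then c_3 = (a_3 − i·b_3)/2 = -4/9 - 4·i/3.

Final answer: -4/9 - 4·i/3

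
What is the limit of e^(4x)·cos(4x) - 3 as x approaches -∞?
Evaluate the dominant behaviour as x → -∞; each term tends to a finite value or vanishes.
Limit = -3.

Final answer: -3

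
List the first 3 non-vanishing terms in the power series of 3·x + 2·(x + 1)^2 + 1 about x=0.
2·x^2 + 7·x + 3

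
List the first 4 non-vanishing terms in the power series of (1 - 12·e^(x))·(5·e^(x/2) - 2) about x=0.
-1423·x^3/48 - 439·x^2/8 - 127·x/2 - 33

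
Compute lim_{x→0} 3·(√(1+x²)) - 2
Direct substitution at x = 0 gives 1.

Final answer: 1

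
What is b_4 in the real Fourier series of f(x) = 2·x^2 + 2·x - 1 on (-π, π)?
b_4 = (1/π) ∫_{-π}^{π} f(x)·sin(4x) dx.
Evaluate the integral (use parity and integration by parts as needed): b_4 = -1.

Final answer: -1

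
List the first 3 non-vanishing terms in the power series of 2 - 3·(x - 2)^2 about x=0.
-3·x^2 + 12·x - 10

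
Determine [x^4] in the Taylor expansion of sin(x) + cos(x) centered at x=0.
Expand to order 4: sin(x) + cos(x) = x^4/24 - x^3/6 - x^2/2 + x + 1 + O(x^5).
The coefficient of x^4 is 1/24.

Final answer: 1/24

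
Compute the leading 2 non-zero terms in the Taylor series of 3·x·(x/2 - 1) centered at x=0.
3·x^2/2 - 3·x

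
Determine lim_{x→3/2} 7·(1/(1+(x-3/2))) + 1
Direct substitution at x = 3/2 gives 8.

Final answer: 8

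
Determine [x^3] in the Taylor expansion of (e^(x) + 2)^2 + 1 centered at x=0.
Expand to order 3: (e^(x) + 2)^2 + 1 = 2·x^3 + 4·x^2 + 6·x + 10 + O(x^4).
The coefficient of x^3 is 2.

Final answer: 2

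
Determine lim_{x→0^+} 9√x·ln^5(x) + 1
The product is a 0·∞ indeterminate form at x → 0⁺.
Rewrite the product as 9·ln^5(x) / x^(-1/2) and apply L'Hôpital, or use the standard hierarchy x^(-1/2) ≫ |ln x|^5 as x → 0⁺.
The indeterminate product → 0, so the limit = 1.

Final answer: 1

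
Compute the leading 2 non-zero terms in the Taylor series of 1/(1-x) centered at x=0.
x + 1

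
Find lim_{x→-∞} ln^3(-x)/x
This is an ∞/∞ indeterminate form as x → -∞.
Compare growth rates of the dominant terms (exponentials ≫ polynomials ≫ logarithms), or apply L'Hôpital's rule; the quotient → 0.
Limit = 0.

Final answer: 0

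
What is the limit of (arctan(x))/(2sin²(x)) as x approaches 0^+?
Both numerator and denominator → 0 as x → 0^+; this is a 0/0 indeterminate form.
Expand each to leading order near x = 0: numerator ~ x, denominator ~ 2·x^2.
The limit of the ratio is ∞.

Final answer: ∞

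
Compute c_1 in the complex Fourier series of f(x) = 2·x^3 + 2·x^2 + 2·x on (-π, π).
Compute the real Fourier coefficients first: a_1 = -8, b_1 = -20 + 4·π^2.
Then c_1 = (a_1 − i·b_1)/2 = -4 - 2·i·π^2 + 10·i.

Final answer: -4 - 2·i·π^2 + 10·i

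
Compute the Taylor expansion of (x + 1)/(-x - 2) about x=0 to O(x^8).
-x^7/256 + x^6/128 - x^5/64 + x^4/32 - x^3/16 + x^2/8 - x/4 - 1/2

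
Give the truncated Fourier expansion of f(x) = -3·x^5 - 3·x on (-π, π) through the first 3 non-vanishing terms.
(-726 - 6·π^4 + 120·π^2)·sin(x) + (-15·π^2 + 51/2 + 3·π^4)·sin(2·x) + (-2·π^4 - 134/27 + 40·π^2/9)·sin(3·x)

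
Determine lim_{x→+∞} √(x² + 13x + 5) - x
This is an ∞ − ∞ indeterminate form.
Multiply and divide by the conjugate √(x²+13x + 5) + x; the x² terms cancel, leaving (13x + 5)/(√(x²+13x + 5)+x) → 13/2.
Limit = 13/2.

Final answer: 13/2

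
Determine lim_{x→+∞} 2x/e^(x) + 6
The quotient is an ∞/∞ indeterminate form as x → +∞.
The exponential denominator e^(x) dominates the polynomial numerator (e^x ≫ x as x → ∞), so the quotient → 0.
Adding the constant: 0 + 6 = 6. Limit = 6.

Final answer: 6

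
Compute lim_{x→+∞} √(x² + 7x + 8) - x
This is an ∞ − ∞ indeterminate form.
Multiply and divide by the conjugate √(x²+7x + 8) + x; the x² terms cancel, leaving (7x + 8)/(√(x²+7x + 8)+x) → 7/2.
Limit = 7/2.

Final answer: 7/2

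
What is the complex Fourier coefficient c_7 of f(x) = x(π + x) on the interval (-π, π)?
Compute the real Fourier coefficients first: a_7 = -4/49, b_7 = 2·π/7.
Then c_7 = (a_7 − i·b_7)/2 = -2/49 - i·π/7.

Final answer: -2/49 - i·π/7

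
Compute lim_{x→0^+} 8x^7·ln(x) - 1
The product is a 0·∞ indeterminate form at x → 0⁺.
Rewrite the product as 8·ln(x) / x^(-7) and apply L'Hôpital, or use the standard hierarchy x^(-7) ≫ |ln x| as x → 0⁺.
The indeterminate product → 0, so the limit = -1.

Final answer: -1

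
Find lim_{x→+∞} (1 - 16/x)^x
As x → +∞: this is the defining limit (1 - 16/x)^x → e^(-16).
Limit = e^(-16).

Final answer: e^(-16)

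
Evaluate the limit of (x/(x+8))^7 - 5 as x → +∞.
As x → +∞: x/(x+8) = 1/(1 + 8/x) → 1, and the 7th power of a limit-1 base also → 1; with the additive constant, 1 - 5 = -4.
Limit = -4.

Final answer: -4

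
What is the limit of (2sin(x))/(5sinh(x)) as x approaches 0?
Both numerator and denominator → 0 as x → 0; this is a 0/0 indeterminate form.
Expand each to leading order near x = 0: numerator ~ 2·x, denominator ~ 5·x.
The limit of the ratio is 2/5.

Final answer: 2/5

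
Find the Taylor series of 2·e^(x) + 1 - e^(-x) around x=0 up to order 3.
x^3/2 + x^2/2 + 3·x + 2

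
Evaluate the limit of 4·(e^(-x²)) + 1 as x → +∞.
Evaluate the dominant behaviour as x → +∞; each term tends to a finite value or vanishes.
Limit = 1.

Final answer: 1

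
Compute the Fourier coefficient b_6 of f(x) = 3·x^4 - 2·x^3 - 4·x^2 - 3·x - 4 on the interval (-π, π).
b_6 = (1/π) ∫_{-π}^{π} f(x)·sin(6x) dx.
Evaluate the integral (use parity and integration by parts as needed): b_6 = 8/9 + 2·π^2/3.

Final answer: 8/9 + 2·π^2/3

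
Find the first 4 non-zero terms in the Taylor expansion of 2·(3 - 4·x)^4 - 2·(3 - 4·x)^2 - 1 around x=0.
-1536·x^3 + 1696·x^2 - 816·x + 143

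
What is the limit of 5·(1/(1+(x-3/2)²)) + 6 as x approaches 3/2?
Direct substitution at x = 3/2 gives 11.

Final answer: 11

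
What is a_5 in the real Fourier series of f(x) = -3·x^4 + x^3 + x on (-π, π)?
a_5 = (1/π) ∫_{-π}^{π} f(x)·cos(5x) dx.
Evaluate the integral (use parity and integration by parts as needed): a_5 = -144/625 + 24·π^2/25.

Final answer: -144/625 + 24·π^2/25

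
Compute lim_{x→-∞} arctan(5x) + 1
Evaluate the dominant behaviour as x → -∞; each term tends to a finite value or vanishes.
Limit = 1 - π/2.

Final answer: 1 - π/2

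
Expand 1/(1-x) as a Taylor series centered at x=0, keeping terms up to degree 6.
x^6 + x^5 + x^4 + x^3 + x^2 + x + 1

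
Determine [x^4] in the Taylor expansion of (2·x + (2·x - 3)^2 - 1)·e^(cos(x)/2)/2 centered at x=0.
Expand to order 4: (2·x + (2·x - 3)^2 - 1)·e^(cos(x)/2)/2 = -7·x^4·e^(1/2)/24 + 5·x^3·e^(1/2)/4 + x^2·e^(1/2) - 5·x·e^(1/2) + 4·e^(1/2) + O(x^5).
The coefficient of x^4 is -7·e^(1/2)/24.

Final answer: -7·e^(1/2)/24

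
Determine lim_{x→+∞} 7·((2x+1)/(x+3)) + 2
Evaluate the dominant behaviour as x → +∞; each term tends to a finite value or vanishes.
Limit = 16.

Final answer: 16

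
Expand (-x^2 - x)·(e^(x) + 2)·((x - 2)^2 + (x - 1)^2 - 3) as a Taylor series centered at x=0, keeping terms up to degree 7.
-49·x^7/360 - 11·x^6/60 + 7·x^5/12 - x^4/3 + 15·x^3 + 10·x^2 - 6·x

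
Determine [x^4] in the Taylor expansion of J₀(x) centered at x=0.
Expand to order 4: J₀(x) = x^4/64 - x^2/4 + 1 + O(x^5).
The coefficient of x^4 is 1/64.

Final answer: 1/64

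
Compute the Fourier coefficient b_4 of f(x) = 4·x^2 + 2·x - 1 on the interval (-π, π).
b_4 = (1/π) ∫_{-π}^{π} f(x)·sin(4x) dx.
Evaluate the integral (use parity and integration by parts as needed): b_4 = -1.

Final answer: -1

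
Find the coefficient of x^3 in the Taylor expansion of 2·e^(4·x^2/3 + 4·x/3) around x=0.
Expand to order 3: 2·e^(4·x^2/3 + 4·x/3) = 352·x^3/81 + 40·x^2/9 + 8·x/3 + 2 + O(x^4).
The coefficient of x^3 is 352/81.

Final answer: 352/81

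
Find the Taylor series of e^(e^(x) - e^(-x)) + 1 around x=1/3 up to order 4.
(e^(e^(-1/3)) + e^(e^(1/3)))·e^(-e^(-1/3)) + (e^(e^(1/3)) + e^(2/3)·e^(e^(1/3)))·e^(-1/3)·e^(-e^(-1/3))·(x - 1/3) + (-e^(2/3)·e^(e^(1/3)) + e^(1/3)·e^(e^(1/3)) + e^(4/3)·e^(e^(1/3)) + e^(5/3)·e^(e^(1/3)) + 2·e·e^(e^(1/3)))·e^(-1)·e^(-e^(-1/3))·(x - 1/3)^2/2 + (-3·e^(4/3)·e^(e^(1/3)) + e·e^(e^(1/3)) + e^(3)·e^(e^(1/3)) + 4·e^(5/3)·e^(e^(1/3)) + 4·e^(7/3)·e^(e^(1/3)) + 3·e^(8/3)·e^(e^(1/3)))·e^(-2)·e^(-e^(-1/3))·(x - 1/3)^3/6 + (-7·e^(3)·e^(e^(1/3)) - 6·e^(7/3)·e^(e^(1/3)) + e^(2)·e^(e^(1/3)) + e^(14/3)·e^(e^(1/3)) + 11·e^(8/3)·e^(e^(1/3)) + 8·e^(10/3)·e^(e^(1/3)) + 7·e^(11/3)·e^(e^(1/3)) + 6·e^(13/3)·e^(e^(1/3)) + 11·e^(4)·e^(e^(1/3)))·e^(-10/3)·e^(-e^(-1/3))·(x - 1/3)^4/24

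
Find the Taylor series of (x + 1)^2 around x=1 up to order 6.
4 + 4·(x - 1) + (x - 1)^2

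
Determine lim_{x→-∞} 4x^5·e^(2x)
This is a 0·∞ indeterminate form at x → -∞.
Rewrite the product as 4x^5 / e^(-2x) (an ∞/∞ form) and apply L'Hôpital, or use the standard hierarchy e^(2|x|) ≫ |x^5| as x → -∞.
The indeterminate product → 0, so the limit = 0.

Final answer: 0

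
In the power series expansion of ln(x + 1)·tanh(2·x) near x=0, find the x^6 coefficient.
Expand to order 6: ln(x + 1)·tanh(2·x) = 34·x^6/9 + 5·x^5/6 - 2·x^4 - x^3 + 2·x^2 + O(x^7).
The coefficient of x^6 is 34/9.

Final answer: 34/9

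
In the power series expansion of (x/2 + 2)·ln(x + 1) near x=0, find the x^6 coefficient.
Expand to order 6: (x/2 + 2)·ln(x + 1) = -7·x^6/30 + 11·x^5/40 - x^4/3 + 5·x^3/12 - x^2/2 + 2·x + O(x^7).
The coefficient of x^6 is -7/30.

Final answer: -7/30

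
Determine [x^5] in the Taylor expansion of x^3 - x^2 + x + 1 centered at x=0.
Expand to order 5: x^3 - x^2 + x + 1 = x^3 - x^2 + x + 1 + O(x^6).
The coefficient of x^5 is 0.

Final answer: 0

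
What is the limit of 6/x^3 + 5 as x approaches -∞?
Evaluate the dominant behaviour as x → -∞; each term tends to a finite value or vanishes.
Limit = 5.

Final answer: 5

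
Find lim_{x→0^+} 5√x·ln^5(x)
This is a 0·∞ indeterminate form at x → 0⁺.
Rewrite the product as 5·ln^5(x) / x^(-1/2) and apply L'Hôpital, or use the standard hierarchy x^(-1/2) ≫ |ln x|^5 as x → 0⁺.
The indeterminate product → 0, so the limit = 0.

Final answer: 0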